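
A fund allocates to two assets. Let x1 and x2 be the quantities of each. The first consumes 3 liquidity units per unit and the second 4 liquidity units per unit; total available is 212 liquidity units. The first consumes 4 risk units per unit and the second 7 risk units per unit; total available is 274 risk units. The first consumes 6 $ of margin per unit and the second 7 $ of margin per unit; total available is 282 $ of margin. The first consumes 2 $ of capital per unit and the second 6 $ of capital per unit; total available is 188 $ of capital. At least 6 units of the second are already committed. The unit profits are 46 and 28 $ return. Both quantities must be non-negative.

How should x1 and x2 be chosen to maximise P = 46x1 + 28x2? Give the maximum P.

Vertices and P = 46x1 + 28x2:
  (0, 94/3) → P = 2632/3
  (0, 6) → P = 168
  (188/11, 282/11) → P = 1504
  (40, 6) → P = 2008

x1 = 40, x2 = 6, maximum P = 2008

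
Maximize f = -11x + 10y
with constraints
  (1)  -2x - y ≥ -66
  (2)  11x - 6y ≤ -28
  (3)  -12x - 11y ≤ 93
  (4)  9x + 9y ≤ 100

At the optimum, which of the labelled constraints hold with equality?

(3) and (4)

Corner points and f = -11x + 10y:
  (-866/193, -687/193) → f = 2656/193
  (116/51, 1352/153) → f = 9692/153
  (-1937/9, 679/3) → f = 41677/9

The maximum is at (-1937/9, 679/3). Substituting into each constraint, equality holds for (3) and (4); the remaining constraints have slack.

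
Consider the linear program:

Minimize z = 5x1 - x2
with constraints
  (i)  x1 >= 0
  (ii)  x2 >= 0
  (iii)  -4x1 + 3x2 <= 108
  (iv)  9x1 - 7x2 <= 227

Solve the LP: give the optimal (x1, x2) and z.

x1 = 0, x2 = 36, minimum z = -36

Extreme points and z = 5x1 - x2:
  (0, 0) → z = 0
  (0, 36) → z = -36
  (227/9, 0) → z = 1135/9
The feasible region is unbounded (it extends along (3, 4), (7, 9)), but z strictly increases along every unbounded feasible direction, so there is no improving ray and the minimum is attained at a vertex.

The optimum lies where x1 = 0 and -4x1 + 3x2 = 108.
Solving simultaneously gives x1 = 0, x2 = 36.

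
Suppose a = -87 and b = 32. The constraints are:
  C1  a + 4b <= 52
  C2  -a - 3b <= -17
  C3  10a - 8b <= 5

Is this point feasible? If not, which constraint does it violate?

not feasible — violates C2

Constraint C2: -a - 3b = -9, which is not ≤ -17. All other constraints are satisfied.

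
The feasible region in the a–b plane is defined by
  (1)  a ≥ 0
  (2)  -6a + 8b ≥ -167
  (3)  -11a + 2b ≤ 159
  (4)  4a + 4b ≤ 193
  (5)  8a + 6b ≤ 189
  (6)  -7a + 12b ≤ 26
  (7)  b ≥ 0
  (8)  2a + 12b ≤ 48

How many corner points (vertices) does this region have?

The feasible vertices (each the meet of two boundaries and inside every other half-plane) are:
  (0, 13/6)
  (0, 0)
  (189/8, 0)
  (165/7, 1/14)
  (22/9, 97/27)

5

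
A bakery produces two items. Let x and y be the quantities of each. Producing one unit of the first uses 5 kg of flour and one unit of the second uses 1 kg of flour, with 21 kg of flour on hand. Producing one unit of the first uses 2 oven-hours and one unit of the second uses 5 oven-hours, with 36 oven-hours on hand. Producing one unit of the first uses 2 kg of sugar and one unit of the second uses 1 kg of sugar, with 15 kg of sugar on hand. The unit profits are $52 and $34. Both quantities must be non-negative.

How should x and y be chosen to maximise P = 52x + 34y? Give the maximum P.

Vertices and P = 52x + 34y:
  (0, 0) → P = 0
  (0, 36/5) → P = 1224/5
  (21/5, 0) → P = 1092/5
  (3, 6) → P = 360

At the optimal vertex, 5x + y = 21 and 2x + 5y = 36.
Solving simultaneously gives x = 3, y = 6.

x = 3, y = 6, maximum P = 360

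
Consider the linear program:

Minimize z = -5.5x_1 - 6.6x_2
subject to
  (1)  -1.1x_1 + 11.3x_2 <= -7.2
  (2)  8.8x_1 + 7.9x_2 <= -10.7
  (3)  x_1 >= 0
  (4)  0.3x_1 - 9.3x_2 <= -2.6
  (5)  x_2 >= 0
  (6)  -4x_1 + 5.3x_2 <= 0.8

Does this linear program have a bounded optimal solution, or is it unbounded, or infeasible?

infeasible

The boundaries -1.1x_1 + 11.3x_2 = -7.2 and 0.3x_1 - 9.3x_2 = -2.6 meet at (4817/342, 251/342), but that point violates 8.8x_1 + 7.9x_2 ≤ -10.7. Every candidate vertex is excluded by some other constraint, so the feasible region is empty.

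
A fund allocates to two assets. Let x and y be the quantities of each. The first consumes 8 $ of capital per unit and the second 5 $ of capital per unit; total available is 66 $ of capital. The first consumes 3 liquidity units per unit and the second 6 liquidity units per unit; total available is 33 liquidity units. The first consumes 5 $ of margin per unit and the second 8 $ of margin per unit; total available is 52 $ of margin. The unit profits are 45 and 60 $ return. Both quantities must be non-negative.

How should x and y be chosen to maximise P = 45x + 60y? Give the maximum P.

x = 7, y = 2, maximum P = 435

Extreme points and P = 45x + 60y:
  (0, 0) → P = 0
  (0, 11/2) → P = 330
  (33/4, 0) → P = 1485/4
  (7, 2) → P = 435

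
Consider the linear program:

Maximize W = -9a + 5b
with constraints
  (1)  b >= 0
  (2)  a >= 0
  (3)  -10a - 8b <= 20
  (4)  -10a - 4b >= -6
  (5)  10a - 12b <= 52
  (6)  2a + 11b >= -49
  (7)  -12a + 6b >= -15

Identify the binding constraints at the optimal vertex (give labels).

(2) and (4)

Vertices and W = -9a + 5b:
  (0, 0) → W = 0
  (3/5, 0) → W = -27/5
  (0, 3/2) → W = 15/2

The maximum is at (0, 3/2). Substituting into each constraint, equality holds for (2) and (4); the remaining constraints have slack.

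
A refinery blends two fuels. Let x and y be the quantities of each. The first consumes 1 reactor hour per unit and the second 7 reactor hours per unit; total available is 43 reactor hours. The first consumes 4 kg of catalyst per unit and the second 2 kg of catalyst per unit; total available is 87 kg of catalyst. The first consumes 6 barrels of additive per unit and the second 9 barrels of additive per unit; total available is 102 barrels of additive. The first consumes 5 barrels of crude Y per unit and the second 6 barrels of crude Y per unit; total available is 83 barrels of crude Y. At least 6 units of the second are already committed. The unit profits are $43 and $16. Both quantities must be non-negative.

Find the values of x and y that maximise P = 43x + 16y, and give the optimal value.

x = 1, y = 6, maximum P = 139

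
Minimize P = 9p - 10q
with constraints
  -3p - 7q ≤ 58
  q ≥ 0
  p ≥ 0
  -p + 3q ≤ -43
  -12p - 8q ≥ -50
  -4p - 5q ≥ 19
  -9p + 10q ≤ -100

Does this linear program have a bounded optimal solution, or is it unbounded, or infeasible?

The boundaries -3p - 7q = 58 and -p + 3q = -43 meet at (127/16, -187/16), but that point violates q ≥ 0. Every candidate vertex is excluded by some other constraint, so the feasible region is empty.

infeasible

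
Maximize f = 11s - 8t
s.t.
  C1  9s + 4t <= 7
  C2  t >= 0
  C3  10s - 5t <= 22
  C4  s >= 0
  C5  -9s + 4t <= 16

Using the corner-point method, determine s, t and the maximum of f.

Extreme points and f = 11s - 8t:
  (7/9, 0) → f = 77/9
  (0, 7/4) → f = -14
  (0, 0) → f = 0

s = 7/9, t = 0, maximum f = 77/9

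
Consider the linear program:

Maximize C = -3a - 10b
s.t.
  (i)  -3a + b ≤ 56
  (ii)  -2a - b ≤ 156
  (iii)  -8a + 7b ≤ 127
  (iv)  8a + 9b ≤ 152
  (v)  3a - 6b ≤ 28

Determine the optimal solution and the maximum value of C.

a = -364/15, b = -84/5, maximum C = 1204/5

Vertices and C = -3a - 10b:
  (-265/13, -67/13) → C = 1465/13
  (-364/15, -84/5) → C = 1204/5
  (-79/128, 279/16) → C = -22083/128
  (388/25, 232/75) → C = -5812/75

The binding constraints are -3a + b = 56 and 3a - 6b = 28.
Solving simultaneously gives a = -364/15, b = -84/5.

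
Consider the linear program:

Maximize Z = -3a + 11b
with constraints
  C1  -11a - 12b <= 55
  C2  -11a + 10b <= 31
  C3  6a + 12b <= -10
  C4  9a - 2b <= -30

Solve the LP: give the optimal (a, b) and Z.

a = -7/2, b = -3/4, maximum Z = 9/4

Corner points and Z = -3a + 11b:
  (-461/121, -12/11) → Z = -69/121
  (-47/13, -33/26) → Z = -81/26
  (-7/2, -3/4) → Z = 9/4

At the optimal vertex, -11a + 10b = 31 and 9a - 2b = -30.
Solving simultaneously gives a = -7/2, b = -3/4.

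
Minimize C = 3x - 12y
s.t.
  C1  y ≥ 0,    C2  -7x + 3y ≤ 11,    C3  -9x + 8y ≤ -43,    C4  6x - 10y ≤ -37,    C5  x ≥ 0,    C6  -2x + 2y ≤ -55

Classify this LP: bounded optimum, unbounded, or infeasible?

From the feasible point (78, 101/2), moving in the direction (10, 6) keeps every constraint satisfied while C decreases without bound.

unbounded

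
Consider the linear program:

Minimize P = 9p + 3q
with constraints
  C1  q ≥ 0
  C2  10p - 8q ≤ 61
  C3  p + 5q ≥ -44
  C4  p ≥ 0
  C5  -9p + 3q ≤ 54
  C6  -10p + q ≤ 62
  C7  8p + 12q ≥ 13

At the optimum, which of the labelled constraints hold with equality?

Feasible corners and P = 9p + 3q:
  (61/10, 0) → P = 549/10
  (13/8, 0) → P = 117/8
  (0, 18) → P = 54
  (0, 13/12) → P = 13/4
The feasible region is unbounded (it extends along (4, 5), (1, 3)), but P strictly increases along every unbounded feasible direction, so there is no improving ray and the minimum is attained at a vertex.

The minimum is at (0, 13/12). Substituting into each constraint, equality holds for C4 and C7; the remaining constraints have slack.

C4 and C7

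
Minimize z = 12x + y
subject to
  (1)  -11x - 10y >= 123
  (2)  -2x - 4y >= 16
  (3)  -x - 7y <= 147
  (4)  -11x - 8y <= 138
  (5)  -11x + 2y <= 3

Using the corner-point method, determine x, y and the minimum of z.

x = -30/11, y = -27/2, minimum z = -1017/22

Extreme points and z = 12x + y:
  (609/67, -1494/67) → z = 5814/67
  (-23/11, -10) → z = -386/11
  (70/23, -493/23) → z = 347/23
  (-30/11, -27/2) → z = -1017/22

At the optimal vertex, -11x - 8y = 138 and -11x + 2y = 3.
Solving simultaneously gives x = -30/11, y = -27/2.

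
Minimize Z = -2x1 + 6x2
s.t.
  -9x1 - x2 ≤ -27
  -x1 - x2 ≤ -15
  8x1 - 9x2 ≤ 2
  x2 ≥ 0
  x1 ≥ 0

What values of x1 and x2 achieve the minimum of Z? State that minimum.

The feasible region is unbounded (it extends along (0, 1), (9, 8)), but Z strictly increases along every unbounded feasible direction, so there is no improving ray and the minimum is attained at a vertex.

x1 = 137/17, x2 = 118/17, minimum Z = 434/17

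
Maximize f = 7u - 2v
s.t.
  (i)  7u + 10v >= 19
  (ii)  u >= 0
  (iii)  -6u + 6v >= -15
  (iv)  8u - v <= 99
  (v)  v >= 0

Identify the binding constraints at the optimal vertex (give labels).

Corner points and f = 7u - 2v:
  (0, 19/10) → f = -19/5
  (44/17, 3/34) → f = 305/17
  (193/14, 79/7) → f = 1035/14
The feasible region is unbounded (it extends along (0, 1), (1, 8)), but f strictly decreases along every unbounded feasible direction, so there is no improving ray and the maximum is attained at a vertex.

The maximum is at (193/14, 79/7). Substituting into each constraint, equality holds for (iii) and (iv); the remaining constraints have slack.

(iii) and (iv)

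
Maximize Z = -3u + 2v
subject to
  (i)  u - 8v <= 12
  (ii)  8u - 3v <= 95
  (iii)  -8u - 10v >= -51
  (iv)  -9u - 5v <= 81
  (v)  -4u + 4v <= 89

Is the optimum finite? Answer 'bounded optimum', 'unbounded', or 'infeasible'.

Extreme points and Z = -3u + 2v:
  (264/37, -45/74) → Z = -837/37
  (-84/11, -27/11) → Z = 18
  (-343/36, 229/18) → Z = 1945/36
  (-769/56, 477/56) → Z = 3261/56
The feasible region has finitely many vertices and no improving ray; the maximum is 3261/56 at (-769/56, 477/56).

bounded optimum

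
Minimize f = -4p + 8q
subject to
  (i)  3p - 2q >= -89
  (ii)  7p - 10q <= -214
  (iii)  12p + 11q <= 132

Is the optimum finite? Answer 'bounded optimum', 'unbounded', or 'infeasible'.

Vertices and f = -4p + 8q:
  (-231/8, 19/16) → f = 125
  (-715/57, 488/19) → f = 14572/57
  (-1034/197, 3492/197) → f = 32072/197
The feasible region has finitely many vertices and no improving ray; the minimum is 125 at (-231/8, 19/16).

bounded optimum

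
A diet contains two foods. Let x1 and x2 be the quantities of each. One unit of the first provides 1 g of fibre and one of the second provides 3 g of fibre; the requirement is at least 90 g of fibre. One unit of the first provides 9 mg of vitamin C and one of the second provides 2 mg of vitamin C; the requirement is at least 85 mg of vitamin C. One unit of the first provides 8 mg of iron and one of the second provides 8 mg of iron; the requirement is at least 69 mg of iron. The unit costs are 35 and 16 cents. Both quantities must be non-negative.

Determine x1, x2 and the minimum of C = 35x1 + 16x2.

Corner points and C = 35x1 + 16x2:
  (0, 85/2) → C = 680
  (90, 0) → C = 3150
  (3, 29) → C = 569
The feasible region is unbounded (it extends along (0, 1), (1, 0)), but C strictly increases along every unbounded feasible direction, so there is no improving ray and the minimum is attained at a vertex.

The binding constraints are x1 + 3x2 = 90 and 9x1 + 2x2 = 85.
Solving simultaneously gives x1 = 3, x2 = 29.

x1 = 3, x2 = 29, minimum C = 569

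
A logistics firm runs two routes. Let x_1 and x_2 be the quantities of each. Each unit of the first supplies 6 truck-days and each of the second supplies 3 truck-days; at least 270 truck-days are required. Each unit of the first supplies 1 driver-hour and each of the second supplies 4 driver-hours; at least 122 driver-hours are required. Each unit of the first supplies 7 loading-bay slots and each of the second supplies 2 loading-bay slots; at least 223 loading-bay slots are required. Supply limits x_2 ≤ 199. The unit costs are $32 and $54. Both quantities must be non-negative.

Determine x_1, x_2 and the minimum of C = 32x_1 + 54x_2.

Vertices and C = 32x_1 + 54x_2:
  (0, 223/2) → C = 6021
  (0, 199) → C = 10746
  (122, 0) → C = 3904
  (34, 22) → C = 2276
  (43/3, 184/3) → C = 11312/3
The feasible region is unbounded (it extends along (1, 0)), but C strictly increases along every unbounded feasible direction, so there is no improving ray and the minimum is attained at a vertex.

The binding constraints are 6x_1 + 3x_2 = 270 and x_1 + 4x_2 = 122.
Solving simultaneously gives x_1 = 34, x_2 = 22.

x_1 = 34, x_2 = 22, minimum C = 2276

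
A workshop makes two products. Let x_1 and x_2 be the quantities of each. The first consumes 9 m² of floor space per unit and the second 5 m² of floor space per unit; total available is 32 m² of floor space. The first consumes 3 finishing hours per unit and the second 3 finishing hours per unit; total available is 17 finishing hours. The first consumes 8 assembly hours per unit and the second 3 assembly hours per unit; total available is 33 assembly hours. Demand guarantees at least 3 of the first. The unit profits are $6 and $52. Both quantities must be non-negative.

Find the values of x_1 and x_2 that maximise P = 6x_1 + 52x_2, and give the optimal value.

x_1 = 3, x_2 = 1, maximum P = 70

Extreme points and P = 6x_1 + 52x_2:
  (32/9, 0) → P = 64/3
  (3, 0) → P = 18
  (3, 1) → P = 70

The optimum lies where 9x_1 + 5x_2 = 32 and x_1 = 3.
Solving simultaneously gives x_1 = 3, x_2 = 1.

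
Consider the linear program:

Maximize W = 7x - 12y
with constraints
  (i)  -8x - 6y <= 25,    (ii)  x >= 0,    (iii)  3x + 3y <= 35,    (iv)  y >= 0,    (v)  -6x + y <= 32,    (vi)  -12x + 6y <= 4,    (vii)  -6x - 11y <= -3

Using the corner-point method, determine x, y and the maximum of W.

Corner points and W = 7x - 12y:
  (0, 2/3) → W = -8
  (0, 3/11) → W = -36/11
  (35/3, 0) → W = 245/3
  (11/3, 8) → W = -211/3
  (1/2, 0) → W = 7/2

At the optimal vertex, 3x + 3y = 35 and y = 0.
Solving simultaneously gives x = 35/3, y = 0.

x = 35/3, y = 0, maximum W = 245/3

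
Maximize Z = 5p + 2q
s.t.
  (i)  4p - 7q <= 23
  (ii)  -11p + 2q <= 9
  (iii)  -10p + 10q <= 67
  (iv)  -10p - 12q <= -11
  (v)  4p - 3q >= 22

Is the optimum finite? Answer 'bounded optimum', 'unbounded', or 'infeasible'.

From the feasible point (85/16, -1/4), moving in the direction (7, 4) keeps every constraint satisfied while Z increases without bound.

unbounded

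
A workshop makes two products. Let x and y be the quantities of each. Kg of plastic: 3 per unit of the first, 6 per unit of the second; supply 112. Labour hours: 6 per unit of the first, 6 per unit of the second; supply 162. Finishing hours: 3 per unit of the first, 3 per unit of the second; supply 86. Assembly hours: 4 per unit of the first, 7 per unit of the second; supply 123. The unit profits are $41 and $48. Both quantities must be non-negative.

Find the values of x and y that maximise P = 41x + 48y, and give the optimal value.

x = 22, y = 5, maximum P = 1142

Vertices and P = 41x + 48y:
  (0, 0) → P = 0
  (0, 123/7) → P = 5904/7
  (27, 0) → P = 1107
  (22, 5) → P = 1142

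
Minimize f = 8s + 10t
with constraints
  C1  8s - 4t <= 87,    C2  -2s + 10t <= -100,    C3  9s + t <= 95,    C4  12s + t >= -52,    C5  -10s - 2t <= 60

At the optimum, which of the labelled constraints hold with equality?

C1 and C5

Vertices and f = 8s + 10t:
  (235/36, -313/36) → f = -625/18
  (-33/28, -675/28) → f = -501/2
  (-210/61, -652/61) → f = -8200/61
  (-22/7, -100/7) → f = -168

The minimum is at (-33/28, -675/28). Substituting into each constraint, equality holds for C1 and C5; the remaining constraints have slack.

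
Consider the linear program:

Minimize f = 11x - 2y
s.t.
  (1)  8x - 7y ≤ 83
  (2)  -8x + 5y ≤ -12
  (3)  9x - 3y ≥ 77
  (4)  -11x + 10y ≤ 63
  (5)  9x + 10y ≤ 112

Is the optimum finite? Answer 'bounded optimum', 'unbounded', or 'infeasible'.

bounded optimum

Feasible corners and f = 11x - 2y:
  (290/39, -131/39) → f = 3452/39
  (1614/143, 149/143) → f = 17456/143
  (1106/117, 35/13) → f = 11536/117
The feasible region has finitely many vertices and no improving ray; the minimum is 3452/39 at (290/39, -131/39).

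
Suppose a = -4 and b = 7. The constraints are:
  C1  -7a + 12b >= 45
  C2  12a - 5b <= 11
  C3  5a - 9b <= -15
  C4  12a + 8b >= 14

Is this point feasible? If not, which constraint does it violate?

not feasible — violates C4

Constraint C4: 12a + 8b = 8, which is not ≥ 14. All other constraints are satisfied.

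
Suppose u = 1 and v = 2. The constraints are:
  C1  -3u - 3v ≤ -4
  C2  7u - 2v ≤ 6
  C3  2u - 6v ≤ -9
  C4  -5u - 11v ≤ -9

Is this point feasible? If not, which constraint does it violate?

feasible

C1: -9 ≤ -4 ✓
C2: 3 ≤ 6 ✓
C3: -10 ≤ -9 ✓
C4: -27 ≤ -9 ✓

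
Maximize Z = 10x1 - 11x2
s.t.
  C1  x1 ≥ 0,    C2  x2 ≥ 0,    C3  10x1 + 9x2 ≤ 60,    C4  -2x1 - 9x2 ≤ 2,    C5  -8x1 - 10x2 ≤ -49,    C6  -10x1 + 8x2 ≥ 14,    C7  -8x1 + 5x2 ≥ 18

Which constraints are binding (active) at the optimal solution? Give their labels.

Feasible corners and Z = 10x1 - 11x2:
  (0, 20/3) → Z = -220/3
  (0, 49/10) → Z = -539/10
  (69/61, 330/61) → Z = -2940/61
  (13/24, 67/15) → Z = -2623/60

The maximum is at (13/24, 67/15). Substituting into each constraint, equality holds for C5 and C7; the remaining constraints have slack.

C5 and C7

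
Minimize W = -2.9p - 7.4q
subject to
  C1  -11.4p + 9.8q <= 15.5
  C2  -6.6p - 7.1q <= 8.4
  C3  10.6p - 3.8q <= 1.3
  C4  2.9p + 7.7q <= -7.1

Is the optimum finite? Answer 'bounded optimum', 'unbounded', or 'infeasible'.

bounded optimum

Corner points and W = -2.9p - 7.4q:
  (-2269/10034, -4881/5017) → W = 788189/100340
  (-1427/3023, -2250/3023) → W = 207883/30230
  (-1697/9264, -7903/9264) → W = 42269/6176
The feasible region has finitely many vertices and no improving ray; the minimum is 42269/6176 at (-1697/9264, -7903/9264).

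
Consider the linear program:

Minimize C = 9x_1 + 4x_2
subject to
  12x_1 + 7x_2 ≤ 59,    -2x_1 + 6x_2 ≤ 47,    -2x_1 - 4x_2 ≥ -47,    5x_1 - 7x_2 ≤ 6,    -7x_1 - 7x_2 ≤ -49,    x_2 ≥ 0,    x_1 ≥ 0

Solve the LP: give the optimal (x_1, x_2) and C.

x_1 = 0, x_2 = 7, minimum C = 28

Corner points and C = 9x_1 + 4x_2:
  (25/86, 341/43) → C = 2953/86
  (2, 5) → C = 38
  (0, 47/6) → C = 94/3
  (0, 7) → C = 28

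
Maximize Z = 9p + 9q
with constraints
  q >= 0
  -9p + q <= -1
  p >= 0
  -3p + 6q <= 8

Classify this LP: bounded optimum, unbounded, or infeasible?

unbounded

From the feasible point (1/9, 0), moving in the direction (1, 0) keeps every constraint satisfied while Z increases without bound.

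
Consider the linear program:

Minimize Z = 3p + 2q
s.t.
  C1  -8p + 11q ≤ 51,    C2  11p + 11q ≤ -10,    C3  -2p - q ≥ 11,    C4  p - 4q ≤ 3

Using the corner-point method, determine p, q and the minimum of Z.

Feasible corners and Z = 3p + 2q:
  (-86/15, 7/15) → Z = -244/15
  (-79/7, -25/7) → Z = -41
  (-41/9, -17/9) → Z = -157/9

The optimum lies where -8p + 11q = 51 and p - 4q = 3.
Solving simultaneously gives p = -79/7, q = -25/7.

p = -79/7, q = -25/7, minimum Z = -41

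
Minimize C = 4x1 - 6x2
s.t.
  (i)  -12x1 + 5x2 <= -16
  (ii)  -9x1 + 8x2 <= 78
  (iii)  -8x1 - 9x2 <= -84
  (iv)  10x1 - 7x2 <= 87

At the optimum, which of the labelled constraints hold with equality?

(ii) and (iv)

Feasible corners and C = 4x1 - 6x2:
  (518/51, 360/17) → C = -4408/51
  (141/37, 220/37) → C = -756/37
  (1242/17, 1563/17) → C = -4410/17
  (1371/146, 72/73) → C = 2310/73

The minimum is at (1242/17, 1563/17). Substituting into each constraint, equality holds for (ii) and (iv); the remaining constraints have slack.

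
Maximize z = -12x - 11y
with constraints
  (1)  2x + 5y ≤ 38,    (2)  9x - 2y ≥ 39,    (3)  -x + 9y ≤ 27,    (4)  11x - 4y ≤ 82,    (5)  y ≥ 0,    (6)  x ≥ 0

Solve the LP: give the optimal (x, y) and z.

At the optimal vertex, 9x - 2y = 39 and y = 0.
Solving simultaneously gives x = 13/3, y = 0.

x = 13/3, y = 0, maximum z = -52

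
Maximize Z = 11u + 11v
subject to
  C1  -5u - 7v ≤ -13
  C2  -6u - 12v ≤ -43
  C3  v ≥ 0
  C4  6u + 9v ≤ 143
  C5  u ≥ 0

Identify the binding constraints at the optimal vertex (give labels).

C3 and C4

Vertices and Z = 11u + 11v:
  (43/6, 0) → Z = 473/6
  (0, 43/12) → Z = 473/12
  (143/6, 0) → Z = 1573/6
  (0, 143/9) → Z = 1573/9

The maximum is at (143/6, 0). Substituting into each constraint, equality holds for C3 and C4; the remaining constraints have slack.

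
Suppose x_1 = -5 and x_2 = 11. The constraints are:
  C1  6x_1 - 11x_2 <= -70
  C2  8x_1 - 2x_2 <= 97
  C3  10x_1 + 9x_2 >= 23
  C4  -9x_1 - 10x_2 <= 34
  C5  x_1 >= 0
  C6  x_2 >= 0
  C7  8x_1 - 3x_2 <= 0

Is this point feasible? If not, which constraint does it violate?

Constraint C5: x_1 = -5, which is not ≥ 0. All other constraints are satisfied.

not feasible — violates C5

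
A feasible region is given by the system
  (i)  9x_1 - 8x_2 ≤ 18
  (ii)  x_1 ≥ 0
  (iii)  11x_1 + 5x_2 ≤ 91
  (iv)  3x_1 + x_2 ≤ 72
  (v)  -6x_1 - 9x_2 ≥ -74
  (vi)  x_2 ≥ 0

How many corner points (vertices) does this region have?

Pairwise boundary intersections that survive every other constraint:
  (754/129, 186/43)
  (2, 0)
  (0, 74/9)
  (0, 0)

4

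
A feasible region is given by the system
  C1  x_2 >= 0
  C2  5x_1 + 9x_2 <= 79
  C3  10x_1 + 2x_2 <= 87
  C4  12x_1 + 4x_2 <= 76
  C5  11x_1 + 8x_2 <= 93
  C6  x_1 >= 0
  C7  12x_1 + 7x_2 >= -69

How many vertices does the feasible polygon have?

Intersecting each pair of boundary lines and keeping only the points that satisfy every inequality leaves:
  (19/3, 0)
  (0, 0)
  (205/59, 404/59)
  (0, 79/9)
  (59/13, 70/13)

5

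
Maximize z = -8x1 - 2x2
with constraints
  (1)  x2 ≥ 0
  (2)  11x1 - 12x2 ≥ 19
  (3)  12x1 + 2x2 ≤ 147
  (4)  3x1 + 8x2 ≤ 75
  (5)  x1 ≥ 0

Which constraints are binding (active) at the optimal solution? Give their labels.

Corner points and z = -8x1 - 2x2:
  (19/11, 0) → z = -152/11
  (49/4, 0) → z = -98
  (263/31, 192/31) → z = -2488/31
  (57/5, 51/10) → z = -507/5

The maximum is at (19/11, 0). Substituting into each constraint, equality holds for (1) and (2); the remaining constraints have slack.

(1) and (2)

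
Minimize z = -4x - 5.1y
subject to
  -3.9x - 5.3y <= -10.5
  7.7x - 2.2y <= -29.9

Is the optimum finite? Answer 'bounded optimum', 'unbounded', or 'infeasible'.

unbounded

From the feasible point (-13537/4939, 19746/4939), moving in the direction (2.2, 7.7) keeps every constraint satisfied while z decreases without bound.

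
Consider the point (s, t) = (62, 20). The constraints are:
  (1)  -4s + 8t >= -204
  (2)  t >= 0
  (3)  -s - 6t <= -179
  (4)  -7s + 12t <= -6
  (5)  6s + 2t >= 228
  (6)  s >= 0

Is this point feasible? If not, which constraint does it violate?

(1): -88 ≥ -204 ✓
(2): 20 ≥ 0 ✓
(3): -182 ≤ -179 ✓
(4): -194 ≤ -6 ✓
(5): 412 ≥ 228 ✓
(6): 62 ≥ 0 ✓

feasible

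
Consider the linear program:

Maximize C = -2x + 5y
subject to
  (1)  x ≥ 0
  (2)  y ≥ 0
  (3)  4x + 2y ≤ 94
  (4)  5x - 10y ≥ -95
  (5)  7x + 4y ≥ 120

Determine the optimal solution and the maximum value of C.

x = 15, y = 17, maximum C = 55

Extreme points and C = -2x + 5y:
  (47/2, 0) → C = -47
  (120/7, 0) → C = -240/7
  (15, 17) → C = 55
  (82/9, 253/18) → C = 937/18

The binding constraints are 4x + 2y = 94 and 5x - 10y = -95.
Solving simultaneously gives x = 15, y = 17.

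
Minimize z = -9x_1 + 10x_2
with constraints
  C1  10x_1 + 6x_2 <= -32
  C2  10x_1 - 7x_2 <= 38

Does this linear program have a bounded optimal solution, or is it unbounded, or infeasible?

unbounded

From the feasible point (2/65, -70/13), moving in the direction (-7, -10) keeps every constraint satisfied while z decreases without bound.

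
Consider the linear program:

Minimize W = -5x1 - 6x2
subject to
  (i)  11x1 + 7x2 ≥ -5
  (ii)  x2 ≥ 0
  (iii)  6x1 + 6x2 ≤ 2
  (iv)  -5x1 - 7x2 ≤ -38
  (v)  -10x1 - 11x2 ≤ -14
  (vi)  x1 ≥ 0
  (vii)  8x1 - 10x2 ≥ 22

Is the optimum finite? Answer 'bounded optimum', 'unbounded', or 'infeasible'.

infeasible

The boundaries x2 = 0 and -5x1 - 7x2 = -38 meet at (38/5, 0), but that point violates 6x1 + 6x2 ≤ 2. Every candidate vertex is excluded by some other constraint, so the feasible region is empty.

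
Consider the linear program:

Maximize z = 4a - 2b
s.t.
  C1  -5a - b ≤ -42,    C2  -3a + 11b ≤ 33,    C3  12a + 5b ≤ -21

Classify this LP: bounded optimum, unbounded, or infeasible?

unbounded

From the feasible point (231/13, -609/13), moving in the direction (1, -5) keeps every constraint satisfied while z increases without bound.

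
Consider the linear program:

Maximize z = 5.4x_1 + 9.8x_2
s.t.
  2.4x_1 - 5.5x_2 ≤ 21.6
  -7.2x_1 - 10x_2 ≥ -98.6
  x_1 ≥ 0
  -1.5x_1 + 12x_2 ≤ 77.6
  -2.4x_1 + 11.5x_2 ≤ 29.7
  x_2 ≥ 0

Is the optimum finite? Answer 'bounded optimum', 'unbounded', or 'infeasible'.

bounded optimum

Extreme points and z = 5.4x_1 + 9.8x_2:
  (7583/636, 338/265) → z = 407483/5300
  (9, 0) → z = 48.6
  (8369/1068, 1877/445) → z = 744497/8900
  (0, 297/115) → z = 14553/575
  (0, 0) → z = 0
The feasible region has finitely many vertices and no improving ray; the maximum is 744497/8900 at (8369/1068, 1877/445).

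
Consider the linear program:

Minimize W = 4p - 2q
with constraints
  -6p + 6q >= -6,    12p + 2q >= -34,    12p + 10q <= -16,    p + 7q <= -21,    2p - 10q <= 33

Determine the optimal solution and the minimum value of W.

Extreme points and W = 4p - 2q:
  (-16/7, -23/7) → W = -18/7
  (-7/4, -11/4) → W = -3/2
  (-98/41, -109/41) → W = -174/41

p = -98/41, q = -109/41, minimum W = -174/41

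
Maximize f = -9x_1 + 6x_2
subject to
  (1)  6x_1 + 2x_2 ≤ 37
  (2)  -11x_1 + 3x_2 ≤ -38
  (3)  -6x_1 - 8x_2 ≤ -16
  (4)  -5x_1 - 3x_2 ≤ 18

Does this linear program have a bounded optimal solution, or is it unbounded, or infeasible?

Corner points and f = -9x_1 + 6x_2:
  (187/40, 179/40) → f = -609/40
  (22/3, -7/2) → f = -87
  (176/53, -26/53) → f = -1740/53
The feasible region has finitely many vertices and no improving ray; the maximum is -609/40 at (187/40, 179/40).

bounded optimum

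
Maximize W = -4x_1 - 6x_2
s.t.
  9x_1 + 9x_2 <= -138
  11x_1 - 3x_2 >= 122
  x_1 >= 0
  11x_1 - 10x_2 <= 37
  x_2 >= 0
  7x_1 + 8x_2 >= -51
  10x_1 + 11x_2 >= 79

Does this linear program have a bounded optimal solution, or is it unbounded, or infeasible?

infeasible

The boundaries 11x_1 - 3x_2 = 122 and 11x_1 - 10x_2 = 37 meet at (1109/77, 85/7), but that point violates 9x_1 + 9x_2 ≤ -138. Every candidate vertex is excluded by some other constraint, so the feasible region is empty.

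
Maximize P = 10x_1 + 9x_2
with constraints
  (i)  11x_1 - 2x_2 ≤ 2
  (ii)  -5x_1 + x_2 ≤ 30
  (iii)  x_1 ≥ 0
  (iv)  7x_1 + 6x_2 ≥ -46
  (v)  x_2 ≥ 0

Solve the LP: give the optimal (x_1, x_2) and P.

Corner points and P = 10x_1 + 9x_2:
  (62, 340) → P = 3680
  (2/11, 0) → P = 20/11
  (0, 30) → P = 270
  (0, 0) → P = 0

At the optimal vertex, 11x_1 - 2x_2 = 2 and -5x_1 + x_2 = 30.
Solving simultaneously gives x_1 = 62, x_2 = 340.

x_1 = 62, x_2 = 340, maximum P = 3680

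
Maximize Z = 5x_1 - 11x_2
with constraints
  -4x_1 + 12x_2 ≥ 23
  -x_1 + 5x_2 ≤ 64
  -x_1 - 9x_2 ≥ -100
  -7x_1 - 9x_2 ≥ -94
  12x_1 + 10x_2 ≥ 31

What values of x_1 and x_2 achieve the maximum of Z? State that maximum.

x_1 = 307/40, x_2 = 179/40, maximum Z = -217/20

Extreme points and Z = 5x_1 - 11x_2:
  (307/40, 179/40) → Z = -217/20
  (71/92, 50/23) → Z = -1845/92
  (-38/7, 82/7) → Z = -156
  (-97/14, 799/70) → Z = -801/5
  (-1, 101/9) → Z = -1156/9

The binding constraints are -4x_1 + 12x_2 = 23 and -7x_1 - 9x_2 = -94.
Solving simultaneously gives x_1 = 307/40, x_2 = 179/40.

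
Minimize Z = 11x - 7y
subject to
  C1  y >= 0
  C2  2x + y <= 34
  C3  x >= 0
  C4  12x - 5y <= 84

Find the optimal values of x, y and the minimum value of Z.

x = 0, y = 34, minimum Z = -238

The binding constraints are 2x + y = 34 and x = 0.
Solving simultaneously gives x = 0, y = 34.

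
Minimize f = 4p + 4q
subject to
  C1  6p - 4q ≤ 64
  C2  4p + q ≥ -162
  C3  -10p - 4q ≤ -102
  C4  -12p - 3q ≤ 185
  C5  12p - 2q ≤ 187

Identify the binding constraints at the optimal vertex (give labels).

C1 and C3

Corner points and f = 4p + 4q:
  (83/8, -7/16) → f = 159/4
  (155/9, 59/6) → f = 974/9
  (-523/9, 1537/9) → f = 1352/3
The feasible region is unbounded (it extends along (-1, 4), (1, 6)), but f strictly increases along every unbounded feasible direction, so there is no improving ray and the minimum is attained at a vertex.

The minimum is at (83/8, -7/16). Substituting into each constraint, equality holds for C1 and C3; the remaining constraints have slack.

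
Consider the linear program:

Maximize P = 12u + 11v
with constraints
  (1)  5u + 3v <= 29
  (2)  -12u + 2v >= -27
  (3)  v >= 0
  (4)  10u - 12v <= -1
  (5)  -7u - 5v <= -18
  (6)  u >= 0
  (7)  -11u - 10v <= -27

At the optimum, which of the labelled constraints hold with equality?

(1) and (6)

Feasible corners and P = 12u + 11v:
  (139/46, 213/46) → P = 4011/46
  (0, 29/3) → P = 319/3
  (163/62, 141/62) → P = 3507/62
  (211/134, 187/134) → P = 4589/134
  (0, 18/5) → P = 198/5

The maximum is at (0, 29/3). Substituting into each constraint, equality holds for (1) and (6); the remaining constraints have slack.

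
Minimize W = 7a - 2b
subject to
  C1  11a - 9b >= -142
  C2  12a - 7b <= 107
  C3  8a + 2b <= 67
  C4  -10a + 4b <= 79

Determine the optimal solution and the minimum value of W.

a = -981/22, b = -1009/11, minimum W = -2831/22

Corner points and W = 7a - 2b:
  (319/94, 1873/94) → W = -1513/94
  (-143/46, 551/46) → W = -2103/46
  (683/80, -13/20) → W = 977/16
  (-981/22, -1009/11) → W = -2831/22

The binding constraints are 12a - 7b = 107 and -10a + 4b = 79.
Solving simultaneously gives a = -981/22, b = -1009/11.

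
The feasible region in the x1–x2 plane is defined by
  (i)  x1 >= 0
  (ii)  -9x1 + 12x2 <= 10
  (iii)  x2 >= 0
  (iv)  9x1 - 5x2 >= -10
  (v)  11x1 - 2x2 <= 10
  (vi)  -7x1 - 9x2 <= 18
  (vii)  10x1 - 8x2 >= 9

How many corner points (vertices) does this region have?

Of the 21 pairwise boundary intersections, those satisfying every inequality are:
  (10/11, 0)
  (9/10, 0)
  (31/34, 1/68)

3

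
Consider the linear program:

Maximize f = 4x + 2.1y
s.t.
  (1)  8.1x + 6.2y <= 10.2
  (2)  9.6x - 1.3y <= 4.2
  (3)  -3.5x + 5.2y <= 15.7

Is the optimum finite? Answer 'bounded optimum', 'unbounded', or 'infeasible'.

bounded optimum

Corner points and f = 4x + 2.1y:
  (262/467, 426/467) → f = 9713/2335
  (-2215/3191, 16287/6382) → f = 164827/63820
The feasible region has finitely many vertices and no improving ray; the maximum is 9713/2335 at (262/467, 426/467).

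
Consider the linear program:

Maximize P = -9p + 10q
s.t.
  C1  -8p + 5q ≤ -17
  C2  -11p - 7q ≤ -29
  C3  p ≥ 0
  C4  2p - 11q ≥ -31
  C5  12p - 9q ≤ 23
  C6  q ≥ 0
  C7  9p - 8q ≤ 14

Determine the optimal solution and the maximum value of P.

Corner points and P = -9p + 10q:
  (57/13, 47/13) → P = -43/13
  (66/19, 41/19) → P = -184/19
  (14/3, 11/3) → P = -16/3
  (58/15, 13/5) → P = -44/5

p = 57/13, q = 47/13, maximum P = -43/13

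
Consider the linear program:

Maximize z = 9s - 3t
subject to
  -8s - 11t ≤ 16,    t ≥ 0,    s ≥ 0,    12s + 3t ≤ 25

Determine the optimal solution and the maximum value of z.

Corner points and z = 9s - 3t:
  (0, 0) → z = 0
  (25/12, 0) → z = 75/4
  (0, 25/3) → z = -25

The binding constraints are t = 0 and 12s + 3t = 25.
Solving simultaneously gives s = 25/12, t = 0.

s = 25/12, t = 0, maximum z = 75/4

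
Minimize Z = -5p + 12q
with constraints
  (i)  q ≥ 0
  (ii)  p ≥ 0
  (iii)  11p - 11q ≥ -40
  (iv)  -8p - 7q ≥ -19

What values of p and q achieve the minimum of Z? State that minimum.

p = 19/8, q = 0, minimum Z = -95/8

Extreme points and Z = -5p + 12q:
  (0, 0) → Z = 0
  (19/8, 0) → Z = -95/8
  (0, 19/7) → Z = 228/7

The optimum lies where q = 0 and -8p - 7q = -19.
Solving simultaneously gives p = 19/8, q = 0.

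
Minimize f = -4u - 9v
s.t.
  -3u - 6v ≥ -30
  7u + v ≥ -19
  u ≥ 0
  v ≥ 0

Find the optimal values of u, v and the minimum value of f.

Extreme points and f = -4u - 9v:
  (0, 5) → f = -45
  (10, 0) → f = -40
  (0, 0) → f = 0

At the optimal vertex, -3u - 6v = -30 and u = 0.
Solving simultaneously gives u = 0, v = 5.

u = 0, v = 5, minimum f = -45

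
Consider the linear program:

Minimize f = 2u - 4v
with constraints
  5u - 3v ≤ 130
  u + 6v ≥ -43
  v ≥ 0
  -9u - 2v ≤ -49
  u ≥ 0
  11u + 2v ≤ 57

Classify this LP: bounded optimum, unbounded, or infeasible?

bounded optimum

Feasible corners and f = 2u - 4v:
  (0, 49/2) → f = -98
  (4, 13/2) → f = -18
  (0, 57/2) → f = -114
The feasible region has finitely many vertices and no improving ray; the minimum is -114 at (0, 57/2).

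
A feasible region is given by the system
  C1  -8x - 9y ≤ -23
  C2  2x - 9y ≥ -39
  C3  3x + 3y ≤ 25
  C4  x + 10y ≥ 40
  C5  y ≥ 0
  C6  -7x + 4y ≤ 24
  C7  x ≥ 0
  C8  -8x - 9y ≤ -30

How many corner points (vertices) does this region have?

4

The feasible vertices (each the meet of two boundaries and inside every other half-plane) are:
  (36/11, 167/33)
  (0, 13/3)
  (130/27, 95/27)
  (0, 4)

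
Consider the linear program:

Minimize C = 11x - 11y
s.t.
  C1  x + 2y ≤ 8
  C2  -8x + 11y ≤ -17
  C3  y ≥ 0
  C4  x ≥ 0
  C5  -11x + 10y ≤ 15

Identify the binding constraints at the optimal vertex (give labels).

Corner points and C = 11x - 11y:
  (122/27, 47/27) → C = 275/9
  (8, 0) → C = 88
  (17/8, 0) → C = 187/8

The minimum is at (17/8, 0). Substituting into each constraint, equality holds for C2 and C3; the remaining constraints have slack.

C2 and C3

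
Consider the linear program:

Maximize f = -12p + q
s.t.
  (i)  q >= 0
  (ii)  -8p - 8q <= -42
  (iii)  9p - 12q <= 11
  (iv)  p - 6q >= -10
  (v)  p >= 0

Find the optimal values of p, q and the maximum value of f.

p = 43/14, q = 61/28, maximum f = -971/28

Extreme points and f = -12p + q:
  (74/21, 145/84) → f = -3407/84
  (43/14, 61/28) → f = -971/28
  (31/7, 101/42) → f = -2131/42

The optimum lies where -8p - 8q = -42 and p - 6q = -10.
Solving simultaneously gives p = 43/14, q = 61/28.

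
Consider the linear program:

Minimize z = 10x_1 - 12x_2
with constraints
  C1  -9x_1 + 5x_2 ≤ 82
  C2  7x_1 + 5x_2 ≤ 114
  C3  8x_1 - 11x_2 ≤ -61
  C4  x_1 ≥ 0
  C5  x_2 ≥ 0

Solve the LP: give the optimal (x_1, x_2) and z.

Extreme points and z = 10x_1 - 12x_2:
  (2, 20) → z = -220
  (0, 82/5) → z = -984/5
  (73/9, 103/9) → z = -506/9
  (0, 61/11) → z = -732/11

The optimum lies where -9x_1 + 5x_2 = 82 and 7x_1 + 5x_2 = 114.
Solving simultaneously gives x_1 = 2, x_2 = 20.

x_1 = 2, x_2 = 20, minimum z = -220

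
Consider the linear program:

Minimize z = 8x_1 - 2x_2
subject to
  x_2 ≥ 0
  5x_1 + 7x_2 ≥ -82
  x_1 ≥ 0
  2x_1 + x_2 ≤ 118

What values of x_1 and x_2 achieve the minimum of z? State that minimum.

Vertices and z = 8x_1 - 2x_2:
  (0, 0) → z = 0
  (59, 0) → z = 472
  (0, 118) → z = -236

x_1 = 0, x_2 = 118, minimum z = -236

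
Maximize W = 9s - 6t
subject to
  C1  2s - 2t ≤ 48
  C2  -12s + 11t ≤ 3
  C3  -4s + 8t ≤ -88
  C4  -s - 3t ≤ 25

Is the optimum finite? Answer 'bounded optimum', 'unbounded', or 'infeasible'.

bounded optimum

Vertices and W = 9s - 6t:
  (26, 2) → W = 222
  (47/4, -49/4) → W = 717/4
  (16/5, -47/5) → W = 426/5
The feasible region has finitely many vertices and no improving ray; the maximum is 222 at (26, 2).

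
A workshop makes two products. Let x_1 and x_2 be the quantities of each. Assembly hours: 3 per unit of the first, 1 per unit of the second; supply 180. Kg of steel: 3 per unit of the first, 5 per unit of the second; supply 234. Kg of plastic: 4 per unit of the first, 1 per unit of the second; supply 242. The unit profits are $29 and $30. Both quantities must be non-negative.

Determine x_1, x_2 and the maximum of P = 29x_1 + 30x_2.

x_1 = 111/2, x_2 = 27/2, maximum P = 4029/2

Extreme points and P = 29x_1 + 30x_2:
  (0, 0) → P = 0
  (0, 234/5) → P = 1404
  (60, 0) → P = 1740
  (111/2, 27/2) → P = 4029/2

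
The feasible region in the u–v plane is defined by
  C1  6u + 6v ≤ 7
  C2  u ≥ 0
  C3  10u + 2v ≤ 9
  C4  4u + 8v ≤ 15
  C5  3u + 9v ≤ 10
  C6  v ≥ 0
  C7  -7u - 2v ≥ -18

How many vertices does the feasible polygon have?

Intersecting each pair of boundary lines and keeping only the points that satisfy every inequality leaves:
  (5/6, 1/3)
  (1/12, 13/12)
  (0, 10/9)
  (0, 0)
  (9/10, 0)

5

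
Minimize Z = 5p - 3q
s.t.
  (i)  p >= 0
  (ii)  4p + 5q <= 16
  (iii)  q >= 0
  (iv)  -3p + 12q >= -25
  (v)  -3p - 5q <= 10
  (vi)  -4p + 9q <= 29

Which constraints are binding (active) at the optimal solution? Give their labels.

(i) and (ii)

Extreme points and Z = 5p - 3q:
  (0, 16/5) → Z = -48/5
  (0, 0) → Z = 0
  (4, 0) → Z = 20

The minimum is at (0, 16/5). Substituting into each constraint, equality holds for (i) and (ii); the remaining constraints have slack.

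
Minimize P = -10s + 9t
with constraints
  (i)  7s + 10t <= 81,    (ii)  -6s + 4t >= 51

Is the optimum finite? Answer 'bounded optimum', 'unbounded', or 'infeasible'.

From the feasible point (-93/44, 843/88), moving in the direction (-4, -6) keeps every constraint satisfied while P decreases without bound.

unbounded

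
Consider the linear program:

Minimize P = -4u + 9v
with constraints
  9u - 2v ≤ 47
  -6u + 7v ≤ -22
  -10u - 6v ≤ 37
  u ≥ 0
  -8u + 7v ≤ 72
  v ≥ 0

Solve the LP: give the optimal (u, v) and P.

Vertices and P = -4u + 9v:
  (95/17, 28/17) → P = -128/17
  (47/9, 0) → P = -188/9
  (11/3, 0) → P = -44/3

The optimum lies where 9u - 2v = 47 and v = 0.
Solving simultaneously gives u = 47/9, v = 0.

u = 47/9, v = 0, minimum P = -188/9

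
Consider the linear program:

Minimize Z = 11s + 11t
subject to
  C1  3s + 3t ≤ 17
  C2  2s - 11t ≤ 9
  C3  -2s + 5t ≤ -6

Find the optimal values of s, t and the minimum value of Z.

s = 7/4, t = -1/2, minimum Z = 55/4

Corner points and Z = 11s + 11t:
  (214/39, 7/39) → Z = 187/3
  (103/21, 16/21) → Z = 187/3
  (7/4, -1/2) → Z = 55/4

At the optimal vertex, 2s - 11t = 9 and -2s + 5t = -6.
Solving simultaneously gives s = 7/4, t = -1/2.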